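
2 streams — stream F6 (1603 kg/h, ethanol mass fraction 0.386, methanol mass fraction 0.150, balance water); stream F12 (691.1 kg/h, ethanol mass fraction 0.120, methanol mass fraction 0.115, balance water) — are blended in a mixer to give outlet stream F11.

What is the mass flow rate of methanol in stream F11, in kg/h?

319.9 kg/h

methanol out = methanol in = 1603×0.150 + 691.1×0.115 = 319.93 kg/h.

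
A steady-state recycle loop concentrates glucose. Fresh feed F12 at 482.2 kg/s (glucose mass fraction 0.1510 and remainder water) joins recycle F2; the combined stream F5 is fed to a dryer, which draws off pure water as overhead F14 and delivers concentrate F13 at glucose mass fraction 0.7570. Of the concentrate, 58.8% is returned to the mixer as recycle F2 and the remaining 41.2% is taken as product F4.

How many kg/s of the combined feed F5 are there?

619.5 kg/s

Overall glucose balance (none leaves overhead): glucose in fresh feed = glucose in product, i.e. 482.2×0.151 = (1−0.588)·F13·0.757.
F13 = 72.812/(0.757×0.412) = 233.46 kg/s.
Recycle F2 = 0.588×233.46 = 137.27 kg/s.
Combined feed F5 = 482.2 + 137.27 = 619.47 kg/s.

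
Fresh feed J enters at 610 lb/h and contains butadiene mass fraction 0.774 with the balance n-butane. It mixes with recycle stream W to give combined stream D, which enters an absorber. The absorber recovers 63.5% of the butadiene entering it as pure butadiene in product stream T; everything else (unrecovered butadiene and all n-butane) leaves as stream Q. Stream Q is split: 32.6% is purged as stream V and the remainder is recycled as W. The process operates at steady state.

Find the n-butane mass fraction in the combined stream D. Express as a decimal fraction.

n-butane enters only via J and leaves only via the purge: 610×0.226 = 0.326×(n-butane in Q), and the absorber passes all n-butane, so n-butane in D = n-butane in Q = 422.88 lb/h.
butadiene in D: m_A = 610×0.774 + (1−0.326)·(1−0.635)·m_A, so m_A = 472.14/0.7540 = 626.19 lb/h.
D = 626.19 + 422.88 = 1049.1 lb/h.
n-butane fraction in D = 422.88/1049.1 = 0.403.

0.403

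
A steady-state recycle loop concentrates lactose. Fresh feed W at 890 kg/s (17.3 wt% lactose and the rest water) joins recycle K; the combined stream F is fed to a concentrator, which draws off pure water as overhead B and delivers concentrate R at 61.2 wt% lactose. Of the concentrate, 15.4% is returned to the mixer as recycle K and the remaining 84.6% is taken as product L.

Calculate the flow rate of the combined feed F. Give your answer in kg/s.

935.8 kg/s

Overall lactose balance (none leaves overhead): lactose in fresh feed = lactose in product, i.e. 890×0.173 = (1−0.154)·R·0.612.
R = 153.97/(0.612×0.846) = 297.38 kg/s.
Recycle K = 0.154×297.38 = 45.797 kg/s.
Combined feed F = 890 + 45.797 = 935.8 kg/s.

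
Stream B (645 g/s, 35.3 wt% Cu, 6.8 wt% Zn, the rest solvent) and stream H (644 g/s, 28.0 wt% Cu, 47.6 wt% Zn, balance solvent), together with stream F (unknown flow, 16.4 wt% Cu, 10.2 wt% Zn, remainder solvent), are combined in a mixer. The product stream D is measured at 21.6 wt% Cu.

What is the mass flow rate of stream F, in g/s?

2492 g/s

Let F be the unknown flow. Total out = 1289 + F.
Cu balance: 408 + 0.164·F = 0.216·(1289 + F)
(0.164 − 0.216)·F = 0.216×1289 − 408 = -129.58
F = -129.58 / -0.052 = 2491.9 g/s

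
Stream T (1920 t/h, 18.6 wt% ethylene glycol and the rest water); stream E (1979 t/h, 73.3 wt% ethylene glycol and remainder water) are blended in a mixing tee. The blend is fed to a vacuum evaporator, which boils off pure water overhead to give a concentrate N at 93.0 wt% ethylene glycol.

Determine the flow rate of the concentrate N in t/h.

1944 t/h

ethylene glycol entering = 1920×0.186 + 1979×0.733 = 1807.7 t/h.
All ethylene glycol reports to N, so N = 1807.7/0.930 = 1943.8 t/h.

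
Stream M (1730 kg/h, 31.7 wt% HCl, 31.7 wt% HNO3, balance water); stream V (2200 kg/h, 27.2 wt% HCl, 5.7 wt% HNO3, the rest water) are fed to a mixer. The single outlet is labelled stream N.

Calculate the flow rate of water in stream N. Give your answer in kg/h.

water out = water in = 1730×0.366 + 2200×0.671 = 2109.4 kg/h.

2109 kg/h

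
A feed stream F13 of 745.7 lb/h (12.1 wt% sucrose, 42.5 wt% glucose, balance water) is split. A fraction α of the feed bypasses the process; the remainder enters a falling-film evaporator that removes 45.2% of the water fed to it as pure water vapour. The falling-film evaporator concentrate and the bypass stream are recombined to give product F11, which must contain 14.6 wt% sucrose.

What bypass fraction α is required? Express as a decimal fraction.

All 745.7×0.121 = 90.23 lb/h of sucrose reaches F11, so F11 = 90.23/0.146 = 618.01 lb/h and vapour = 127.69 lb/h.
The evaporator receives (1−α)·745.7 of feed at 0.454 water and removes 0.452 of that water:
0.452×0.454×(1−α)×745.7 = 127.69
(1−α) = 127.69/153.02 = 0.8344;  α = 0.1656.

0.166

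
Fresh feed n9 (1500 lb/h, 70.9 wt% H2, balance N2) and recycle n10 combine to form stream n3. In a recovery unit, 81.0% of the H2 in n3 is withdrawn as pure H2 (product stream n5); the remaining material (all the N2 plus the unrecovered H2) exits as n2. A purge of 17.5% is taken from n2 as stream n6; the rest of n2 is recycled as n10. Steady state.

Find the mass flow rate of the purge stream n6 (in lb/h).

N2 enters only via n9 and leaves only via the purge: 1500×0.291 = 0.175×(N2 in n2), and the recovery unit passes all N2, so N2 in n3 = N2 in n2 = 2494.3 lb/h.
H2 in n3: m_A = 1500×0.709 + (1−0.175)·(1−0.810)·m_A, so m_A = 1063.5/0.8433 = 1261.2 lb/h.
n2 = (1−0.810)×1261.2 + 2494.3 = 2733.9 lb/h.
Purge n6 = 0.175×2733.9 = 478.43 lb/h.

478.4 lb/h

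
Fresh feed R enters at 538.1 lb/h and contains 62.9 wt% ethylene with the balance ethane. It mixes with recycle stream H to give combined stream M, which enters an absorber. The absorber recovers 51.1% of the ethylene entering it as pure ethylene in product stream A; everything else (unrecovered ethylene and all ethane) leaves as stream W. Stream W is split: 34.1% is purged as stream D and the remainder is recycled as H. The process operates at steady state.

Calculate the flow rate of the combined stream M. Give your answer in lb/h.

1085 lb/h

ethane enters only via R and leaves only via the purge: 538.1×0.371 = 0.341×(ethane in W), and the absorber passes all ethane, so ethane in M = ethane in W = 585.44 lb/h.
ethylene in M: m_A = 538.1×0.629 + (1−0.341)·(1−0.511)·m_A, so m_A = 338.46/0.6777 = 499.4 lb/h.
M = 499.4 + 585.44 = 1084.8 lb/h.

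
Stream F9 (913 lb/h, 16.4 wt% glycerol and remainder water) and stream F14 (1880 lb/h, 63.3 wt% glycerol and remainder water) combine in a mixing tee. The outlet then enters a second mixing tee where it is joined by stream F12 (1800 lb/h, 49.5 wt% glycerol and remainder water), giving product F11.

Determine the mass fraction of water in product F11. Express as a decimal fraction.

0.5143

Overall, product flow = 4593 lb/h.
water in = 913×0.836 + 1880×0.367 + 1800×0.505 = 2362.2 lb/h.
water fraction in F11 = 0.5143.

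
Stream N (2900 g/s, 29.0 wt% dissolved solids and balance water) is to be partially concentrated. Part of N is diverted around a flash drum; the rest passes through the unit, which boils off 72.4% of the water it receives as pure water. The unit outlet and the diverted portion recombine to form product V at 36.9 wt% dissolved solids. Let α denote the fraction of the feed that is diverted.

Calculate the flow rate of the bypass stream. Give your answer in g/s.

1692 g/s

All 2900×0.290 = 841 g/s of dissolved solids reaches V, so V = 841/0.369 = 2279.1 g/s and vapour = 620.87 g/s.
The evaporator receives (1−α)·2900 of feed at 0.710 water and removes 0.724 of that water:
0.724×0.710×(1−α)×2900 = 620.87
(1−α) = 620.87/1490.7 = 0.4165;  α = 0.5835.
Bypass flow = 0.5835×2900 = 1692.2 g/s.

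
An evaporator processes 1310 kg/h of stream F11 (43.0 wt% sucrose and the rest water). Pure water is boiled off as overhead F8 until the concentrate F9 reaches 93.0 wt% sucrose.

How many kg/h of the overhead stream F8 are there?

704.3 kg/h

sucrose is conserved: 1310×0.430 = 563.3 kg/h all reports to the concentrate.
Concentrate = 563.3/(target fraction) = 605.7 kg/h.
Overhead = 1310 − 605.7 = 704.3 kg/h.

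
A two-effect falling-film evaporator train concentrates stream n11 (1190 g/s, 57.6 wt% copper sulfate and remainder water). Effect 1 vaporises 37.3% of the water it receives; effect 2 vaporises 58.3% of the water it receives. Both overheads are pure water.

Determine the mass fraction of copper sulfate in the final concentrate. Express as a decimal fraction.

0.8386

water in feed = 1190×0.424 = 504.56 g/s.
After stage 1: water left = (1−0.373)×504.56 = 316.36; stream total = 1001.8 g/s.
After stage 2: water left = (1−0.583)×316.36 = 131.92; final concentrate = 817.36 g/s.
copper sulfate fraction = 685.44/817.36 = 0.8386.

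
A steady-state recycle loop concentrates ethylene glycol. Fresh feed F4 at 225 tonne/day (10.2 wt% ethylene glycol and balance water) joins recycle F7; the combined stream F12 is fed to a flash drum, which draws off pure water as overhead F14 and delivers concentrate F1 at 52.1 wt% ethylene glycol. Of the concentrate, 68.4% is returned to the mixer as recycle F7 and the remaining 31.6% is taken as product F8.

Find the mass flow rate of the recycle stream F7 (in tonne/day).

95.35 tonne/day

Overall ethylene glycol balance (none leaves overhead): ethylene glycol in fresh feed = ethylene glycol in product, i.e. 225×0.102 = (1−0.684)·F1·0.521.
F1 = 22.95/(0.521×0.316) = 139.4 tonne/day.
Recycle F7 = 0.684×139.4 = 95.349 tonne/day.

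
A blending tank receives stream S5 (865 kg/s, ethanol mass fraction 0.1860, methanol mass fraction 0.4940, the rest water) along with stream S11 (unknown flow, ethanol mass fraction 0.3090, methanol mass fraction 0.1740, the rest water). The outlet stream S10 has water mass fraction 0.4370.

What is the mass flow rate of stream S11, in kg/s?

1265 kg/s

Let S11 be the unknown flow. Total out = 865 + S11.
water balance: 276.8 + 0.517·S11 = 0.437·(865 + S11)
(0.517 − 0.437)·S11 = 0.437×865 − 276.8 = 101.2
S11 = 101.2 / 0.080 = 1265.1 kg/s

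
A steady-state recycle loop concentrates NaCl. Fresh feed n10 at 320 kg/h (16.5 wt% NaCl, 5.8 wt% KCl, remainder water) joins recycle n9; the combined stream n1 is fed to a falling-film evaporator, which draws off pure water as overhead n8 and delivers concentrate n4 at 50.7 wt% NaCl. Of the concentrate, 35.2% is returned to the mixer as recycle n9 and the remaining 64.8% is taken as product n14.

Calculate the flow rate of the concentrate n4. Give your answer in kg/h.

160.7 kg/h

Overall NaCl balance (none leaves overhead): NaCl in fresh feed = NaCl in product, i.e. 320×0.165 = (1−0.352)·n4·0.507.
n4 = 52.8/(0.507×0.648) = 160.71 kg/h.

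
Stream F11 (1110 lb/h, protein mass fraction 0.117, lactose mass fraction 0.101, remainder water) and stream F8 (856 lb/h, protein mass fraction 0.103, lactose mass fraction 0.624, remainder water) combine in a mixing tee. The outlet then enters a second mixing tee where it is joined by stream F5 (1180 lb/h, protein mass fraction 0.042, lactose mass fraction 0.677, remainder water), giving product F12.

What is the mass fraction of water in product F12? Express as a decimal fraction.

0.456

Overall, product flow = 3146 lb/h.
water in = 1110×0.782 + 856×0.273 + 1180×0.281 = 1433.3 lb/h.
water fraction in F12 = 0.456.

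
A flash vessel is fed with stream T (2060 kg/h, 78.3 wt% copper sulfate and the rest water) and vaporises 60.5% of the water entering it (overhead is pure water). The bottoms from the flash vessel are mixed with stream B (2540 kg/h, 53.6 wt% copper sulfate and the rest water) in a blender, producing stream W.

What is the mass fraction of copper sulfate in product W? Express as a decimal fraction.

0.687

Vapour removed = 0.605×0.217×2060 = 270.45 kg/h; concentrate = 1789.6 kg/h.
copper sulfate reaching the mixer = 1613 (from concentrate) + 2540×0.536 = 2974.4 kg/h.
Product flow = 1789.6 + 2540 = 4329.6 kg/h; copper sulfate fraction = 0.687.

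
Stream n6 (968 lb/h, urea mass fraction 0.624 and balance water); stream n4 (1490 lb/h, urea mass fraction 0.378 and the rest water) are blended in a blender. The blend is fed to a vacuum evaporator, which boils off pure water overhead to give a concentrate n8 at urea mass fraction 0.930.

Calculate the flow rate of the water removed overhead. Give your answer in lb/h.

urea entering = 968×0.624 + 1490×0.378 = 1167.3 lb/h.
All urea reports to n8, so n8 = 1167.3/0.930 = 1255.1 lb/h.
Total feed = 2458 lb/h; overhead = 2458 − 1255.1 = 1202.9 lb/h.

1203 lb/h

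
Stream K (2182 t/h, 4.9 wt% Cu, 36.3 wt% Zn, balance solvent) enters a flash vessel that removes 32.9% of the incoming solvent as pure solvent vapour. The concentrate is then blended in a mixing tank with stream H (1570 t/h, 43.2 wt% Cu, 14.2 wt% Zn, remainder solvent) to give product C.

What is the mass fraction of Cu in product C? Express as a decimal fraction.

Vapour removed = 0.329×0.588×2182 = 422.11 t/h; concentrate = 1759.9 t/h.
Cu reaching the mixer = 106.92 (from concentrate) + 1570×0.432 = 785.16 t/h.
Product flow = 1759.9 + 1570 = 3329.9 t/h; Cu fraction = 0.236.

0.236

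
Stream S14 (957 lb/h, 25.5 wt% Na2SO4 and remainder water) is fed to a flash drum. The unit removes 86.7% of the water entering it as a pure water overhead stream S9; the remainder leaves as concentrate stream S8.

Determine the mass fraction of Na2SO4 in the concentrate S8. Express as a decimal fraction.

0.7202

Na2SO4 is not removed: 957×0.255 = 244.03 lb/h of Na2SO4 enters S8.
water entering = 957×0.745 = 712.97 lb/h; overhead removed = 0.867×712.97 = 618.14 lb/h.
Concentrate = 957 − 618.14 = 338.86 lb/h.
Mass fraction = 244.03/338.86 = 0.7202.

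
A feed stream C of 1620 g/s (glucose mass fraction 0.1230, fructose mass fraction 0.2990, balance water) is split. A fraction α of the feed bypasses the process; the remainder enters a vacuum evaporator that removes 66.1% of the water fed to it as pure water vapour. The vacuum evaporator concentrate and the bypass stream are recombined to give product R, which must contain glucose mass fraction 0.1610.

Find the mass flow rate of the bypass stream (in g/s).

619.2 g/s

All 1620×0.123 = 199.26 g/s of glucose reaches R, so R = 199.26/0.161 = 1237.6 g/s and vapour = 382.36 g/s.
The evaporator receives (1−α)·1620 of feed at 0.578 water and removes 0.661 of that water:
0.661×0.578×(1−α)×1620 = 382.36
(1−α) = 382.36/618.93 = 0.6178;  α = 0.3822.
Bypass flow = 0.3822×1620 = 619.21 g/s.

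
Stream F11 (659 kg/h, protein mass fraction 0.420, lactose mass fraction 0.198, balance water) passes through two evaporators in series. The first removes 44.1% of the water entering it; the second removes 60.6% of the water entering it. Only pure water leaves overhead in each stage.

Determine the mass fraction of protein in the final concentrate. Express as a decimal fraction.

0.598

water in feed = 659×0.382 = 251.74 kg/h.
After stage 1: water left = (1−0.441)×251.74 = 140.72; stream total = 547.98 kg/h.
After stage 2: water left = (1−0.606)×140.72 = 55.444; final concentrate = 462.71 kg/h.
protein fraction = 276.78/462.71 = 0.598.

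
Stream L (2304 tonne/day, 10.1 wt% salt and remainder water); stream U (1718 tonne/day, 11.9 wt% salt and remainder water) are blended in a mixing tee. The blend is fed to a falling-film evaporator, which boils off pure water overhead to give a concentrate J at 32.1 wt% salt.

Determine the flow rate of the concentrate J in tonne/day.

1362 tonne/day

salt entering = 2304×0.101 + 1718×0.119 = 437.15 tonne/day.
All salt reports to J, so J = 437.15/0.321 = 1361.8 tonne/day.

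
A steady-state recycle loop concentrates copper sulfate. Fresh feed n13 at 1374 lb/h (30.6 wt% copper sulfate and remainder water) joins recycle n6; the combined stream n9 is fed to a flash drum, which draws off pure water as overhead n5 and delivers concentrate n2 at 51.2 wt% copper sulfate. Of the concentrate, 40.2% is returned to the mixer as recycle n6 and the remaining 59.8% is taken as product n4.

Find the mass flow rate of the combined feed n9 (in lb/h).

1926 lb/h

Overall copper sulfate balance (none leaves overhead): copper sulfate in fresh feed = copper sulfate in product, i.e. 1374×0.306 = (1−0.402)·n2·0.512.
n2 = 420.44/(0.512×0.598) = 1373.2 lb/h.
Recycle n6 = 0.402×1373.2 = 552.03 lb/h.
Combined feed n9 = 1374 + 552.03 = 1926 lb/h.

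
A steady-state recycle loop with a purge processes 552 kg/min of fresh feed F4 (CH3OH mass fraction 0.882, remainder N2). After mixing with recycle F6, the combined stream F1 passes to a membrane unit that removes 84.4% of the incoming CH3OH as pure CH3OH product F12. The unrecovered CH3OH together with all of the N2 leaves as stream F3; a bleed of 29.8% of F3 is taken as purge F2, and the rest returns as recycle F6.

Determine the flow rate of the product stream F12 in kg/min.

CH3OH in F1: m_A = 552×0.882 + (1−0.298)·(1−0.844)·m_A, so m_A = 486.86/0.8905 = 546.74 kg/min.
Product F12 = 0.844×546.74 = 461.45 kg/min.

461.4 kg/min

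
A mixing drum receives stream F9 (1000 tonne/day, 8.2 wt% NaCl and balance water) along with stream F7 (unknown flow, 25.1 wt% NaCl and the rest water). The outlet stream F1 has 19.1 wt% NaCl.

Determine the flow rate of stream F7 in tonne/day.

Let F7 be the unknown flow. Total out = 1000 + F7.
NaCl balance: 82 + 0.251·F7 = 0.191·(1000 + F7)
(0.251 − 0.191)·F7 = 0.191×1000 − 82 = 109
F7 = 109 / 0.060 = 1816.7 tonne/day

1817 tonne/day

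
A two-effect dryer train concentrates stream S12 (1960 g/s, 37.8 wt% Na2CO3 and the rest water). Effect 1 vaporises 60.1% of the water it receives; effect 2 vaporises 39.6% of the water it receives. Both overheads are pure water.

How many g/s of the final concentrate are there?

water in feed = 1960×0.622 = 1219.1 g/s.
After stage 1: water left = (1−0.601)×1219.1 = 486.43; stream total = 1227.3 g/s.
After stage 2: water left = (1−0.396)×486.43 = 293.8; final concentrate = 1034.7 g/s.

1035 g/s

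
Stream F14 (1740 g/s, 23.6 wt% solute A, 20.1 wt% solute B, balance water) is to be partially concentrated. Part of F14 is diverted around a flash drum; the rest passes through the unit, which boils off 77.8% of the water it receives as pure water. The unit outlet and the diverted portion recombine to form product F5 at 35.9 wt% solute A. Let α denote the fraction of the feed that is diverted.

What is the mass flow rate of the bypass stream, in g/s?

All 1740×0.236 = 410.64 g/s of solute A reaches F5, so F5 = 410.64/0.359 = 1143.8 g/s and vapour = 596.16 g/s.
The evaporator receives (1−α)·1740 of feed at 0.563 water and removes 0.778 of that water:
0.778×0.563×(1−α)×1740 = 596.16
(1−α) = 596.16/762.14 = 0.7822;  α = 0.2178.
Bypass flow = 0.2178×1740 = 378.96 g/s.

379 g/s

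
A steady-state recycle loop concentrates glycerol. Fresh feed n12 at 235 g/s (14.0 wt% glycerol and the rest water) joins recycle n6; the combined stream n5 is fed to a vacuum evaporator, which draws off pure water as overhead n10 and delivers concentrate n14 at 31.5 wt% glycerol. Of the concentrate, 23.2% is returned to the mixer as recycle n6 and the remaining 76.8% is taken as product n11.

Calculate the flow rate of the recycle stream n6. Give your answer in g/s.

Overall glycerol balance (none leaves overhead): glycerol in fresh feed = glycerol in product, i.e. 235×0.140 = (1−0.232)·n14·0.315.
n14 = 32.9/(0.315×0.768) = 136 g/s.
Recycle n6 = 0.232×136 = 31.551 g/s.

31.55 g/s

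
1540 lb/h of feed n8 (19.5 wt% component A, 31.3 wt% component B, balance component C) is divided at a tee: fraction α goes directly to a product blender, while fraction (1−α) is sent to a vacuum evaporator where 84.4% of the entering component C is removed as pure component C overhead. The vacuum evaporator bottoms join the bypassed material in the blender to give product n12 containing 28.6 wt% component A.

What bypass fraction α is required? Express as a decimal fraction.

0.234

All 1540×0.195 = 300.3 lb/h of component A reaches n12, so n12 = 300.3/0.286 = 1050 lb/h and vapour = 490 lb/h.
The evaporator receives (1−α)·1540 of feed at 0.492 component C and removes 0.844 of that component C:
0.844×0.492×(1−α)×1540 = 490
(1−α) = 490/639.48 = 0.7662;  α = 0.2338.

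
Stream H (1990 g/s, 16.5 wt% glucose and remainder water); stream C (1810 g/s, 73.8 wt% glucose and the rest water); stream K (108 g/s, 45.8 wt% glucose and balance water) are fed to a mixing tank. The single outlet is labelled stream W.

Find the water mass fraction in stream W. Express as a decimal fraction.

Total flow out = 1990 + 1810 + 108 = 3908 g/s.
water in = 1990×0.835 + 1810×0.262 + 108×0.542 = 2194.4 g/s.
water mass fraction in W = 2194.4/3908 = 0.562.

0.562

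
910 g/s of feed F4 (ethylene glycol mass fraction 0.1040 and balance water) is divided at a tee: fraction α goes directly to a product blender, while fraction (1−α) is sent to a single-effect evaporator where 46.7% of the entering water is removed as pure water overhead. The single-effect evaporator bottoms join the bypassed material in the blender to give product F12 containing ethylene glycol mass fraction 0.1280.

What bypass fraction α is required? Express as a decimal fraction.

0.552

All 910×0.104 = 94.64 g/s of ethylene glycol reaches F12, so F12 = 94.64/0.128 = 739.38 g/s and vapour = 170.62 g/s.
The evaporator receives (1−α)·910 of feed at 0.896 water and removes 0.467 of that water:
0.467×0.896×(1−α)×910 = 170.62
(1−α) = 170.62/380.77 = 0.4481;  α = 0.5519.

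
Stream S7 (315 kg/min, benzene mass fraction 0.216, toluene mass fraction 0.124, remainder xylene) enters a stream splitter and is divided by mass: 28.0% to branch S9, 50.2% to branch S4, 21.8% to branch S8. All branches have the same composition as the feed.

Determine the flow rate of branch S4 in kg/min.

158.1 kg/min

Branch S4 flow = 0.502×315 = 158.13 kg/min.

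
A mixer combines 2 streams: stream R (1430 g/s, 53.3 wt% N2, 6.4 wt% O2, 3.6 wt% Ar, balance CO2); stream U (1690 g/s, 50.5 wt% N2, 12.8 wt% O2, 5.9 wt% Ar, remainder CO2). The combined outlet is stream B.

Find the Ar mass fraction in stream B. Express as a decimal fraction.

Total flow out = 1430 + 1690 = 3120 g/s.
Ar in = 1430×0.036 + 1690×0.059 = 151.19 g/s.
Ar mass fraction in B = 151.19/3120 = 0.048.

0.048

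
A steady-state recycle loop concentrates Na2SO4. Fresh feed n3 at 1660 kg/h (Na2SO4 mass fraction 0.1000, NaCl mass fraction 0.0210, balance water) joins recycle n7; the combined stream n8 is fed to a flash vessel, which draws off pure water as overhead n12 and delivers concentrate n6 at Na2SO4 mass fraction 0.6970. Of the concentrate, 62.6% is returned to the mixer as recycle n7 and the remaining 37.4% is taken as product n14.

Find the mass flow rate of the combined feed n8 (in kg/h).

2059 kg/h

Overall Na2SO4 balance (none leaves overhead): Na2SO4 in fresh feed = Na2SO4 in product, i.e. 1660×0.100 = (1−0.626)·n6·0.697.
n6 = 166/(0.697×0.374) = 636.8 kg/h.
Recycle n7 = 0.626×636.8 = 398.64 kg/h.
Combined feed n8 = 1660 + 398.64 = 2058.6 kg/h.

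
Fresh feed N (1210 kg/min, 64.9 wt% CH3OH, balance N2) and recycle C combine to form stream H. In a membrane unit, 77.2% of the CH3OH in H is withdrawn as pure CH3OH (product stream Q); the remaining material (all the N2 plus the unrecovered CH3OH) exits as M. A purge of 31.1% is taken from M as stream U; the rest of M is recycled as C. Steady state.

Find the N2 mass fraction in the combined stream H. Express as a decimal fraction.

0.5945

N2 enters only via N and leaves only via the purge: 1210×0.351 = 0.311×(N2 in M), and the membrane unit passes all N2, so N2 in H = N2 in M = 1365.6 kg/min.
CH3OH in H: m_A = 1210×0.649 + (1−0.311)·(1−0.772)·m_A, so m_A = 785.29/0.8429 = 931.64 kg/min.
H = 931.64 + 1365.6 = 2297.3 kg/min.
N2 fraction in H = 1365.6/2297.3 = 0.5945.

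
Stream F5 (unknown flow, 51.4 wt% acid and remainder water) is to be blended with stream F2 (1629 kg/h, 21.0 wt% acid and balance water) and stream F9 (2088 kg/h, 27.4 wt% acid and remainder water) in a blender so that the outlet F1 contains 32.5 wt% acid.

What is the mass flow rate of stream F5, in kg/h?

1555 kg/h

Let F5 be the unknown flow. Total out = 3717 + F5.
acid balance: 914.2 + 0.514·F5 = 0.325·(3717 + F5)
(0.514 − 0.325)·F5 = 0.325×3717 − 914.2 = 293.82
F5 = 293.82 / 0.189 = 1554.6 kg/h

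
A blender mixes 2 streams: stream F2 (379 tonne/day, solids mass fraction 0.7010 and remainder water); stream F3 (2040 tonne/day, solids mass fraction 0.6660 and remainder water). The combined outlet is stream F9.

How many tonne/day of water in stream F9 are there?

water out = water in = 379×0.299 + 2040×0.334 = 794.68 tonne/day.

794.7 tonne/day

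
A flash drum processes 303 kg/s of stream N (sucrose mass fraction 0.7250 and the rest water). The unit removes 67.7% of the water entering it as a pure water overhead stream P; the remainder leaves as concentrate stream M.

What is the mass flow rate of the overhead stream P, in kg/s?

56.41 kg/s

water entering = 303×0.275 = 83.325 kg/s; overhead removed = 0.677×83.325 = 56.411 kg/s.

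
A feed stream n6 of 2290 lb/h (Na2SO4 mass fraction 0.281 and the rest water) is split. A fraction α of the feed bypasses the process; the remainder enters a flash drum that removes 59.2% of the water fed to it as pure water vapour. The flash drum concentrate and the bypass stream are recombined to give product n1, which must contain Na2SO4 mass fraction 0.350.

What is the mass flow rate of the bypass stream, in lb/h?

All 2290×0.281 = 643.49 lb/h of Na2SO4 reaches n1, so n1 = 643.49/0.350 = 1838.5 lb/h and vapour = 451.46 lb/h.
The evaporator receives (1−α)·2290 of feed at 0.719 water and removes 0.592 of that water:
0.592×0.719×(1−α)×2290 = 451.46
(1−α) = 451.46/974.73 = 0.4632;  α = 0.5368.
Bypass flow = 0.5368×2290 = 1229.4 lb/h.

1229 lb/h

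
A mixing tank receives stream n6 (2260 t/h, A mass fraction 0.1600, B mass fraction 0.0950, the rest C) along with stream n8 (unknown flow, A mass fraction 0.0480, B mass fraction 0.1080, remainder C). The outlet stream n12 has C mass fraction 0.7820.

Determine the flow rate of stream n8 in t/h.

1349 t/h

Let n8 be the unknown flow. Total out = 2260 + n8.
C balance: 1683.7 + 0.844·n8 = 0.782·(2260 + n8)
(0.844 − 0.782)·n8 = 0.782×2260 − 1683.7 = 83.62
n8 = 83.62 / 0.062 = 1348.7 t/h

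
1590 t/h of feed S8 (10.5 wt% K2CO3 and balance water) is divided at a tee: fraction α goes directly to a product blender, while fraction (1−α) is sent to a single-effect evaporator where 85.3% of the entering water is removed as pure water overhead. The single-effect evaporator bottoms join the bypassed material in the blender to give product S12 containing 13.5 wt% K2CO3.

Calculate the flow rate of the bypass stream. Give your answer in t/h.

1127 t/h

All 1590×0.105 = 166.95 t/h of K2CO3 reaches S12, so S12 = 166.95/0.135 = 1236.7 t/h and vapour = 353.33 t/h.
The evaporator receives (1−α)·1590 of feed at 0.895 water and removes 0.853 of that water:
0.853×0.895×(1−α)×1590 = 353.33
(1−α) = 353.33/1213.9 = 0.2911;  α = 0.7089.
Bypass flow = 0.7089×1590 = 1127.2 t/h.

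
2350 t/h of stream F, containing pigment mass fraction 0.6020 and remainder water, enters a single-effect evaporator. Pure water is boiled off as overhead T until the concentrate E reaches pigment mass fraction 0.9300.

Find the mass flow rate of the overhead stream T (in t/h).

pigment is conserved: 2350×0.602 = 1414.7 t/h all reports to the concentrate.
Concentrate = 1414.7/(target fraction) = 1521.2 t/h.
Overhead = 2350 − 1521.2 = 828.82 t/h.

828.8 t/h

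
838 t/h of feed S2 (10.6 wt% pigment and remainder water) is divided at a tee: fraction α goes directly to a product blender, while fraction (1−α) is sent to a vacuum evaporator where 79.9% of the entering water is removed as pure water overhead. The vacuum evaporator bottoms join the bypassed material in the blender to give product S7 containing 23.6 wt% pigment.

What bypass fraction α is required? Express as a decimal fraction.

All 838×0.106 = 88.828 t/h of pigment reaches S7, so S7 = 88.828/0.236 = 376.39 t/h and vapour = 461.61 t/h.
The evaporator receives (1−α)·838 of feed at 0.894 water and removes 0.799 of that water:
0.799×0.894×(1−α)×838 = 461.61
(1−α) = 461.61/598.59 = 0.7712;  α = 0.2288.

0.229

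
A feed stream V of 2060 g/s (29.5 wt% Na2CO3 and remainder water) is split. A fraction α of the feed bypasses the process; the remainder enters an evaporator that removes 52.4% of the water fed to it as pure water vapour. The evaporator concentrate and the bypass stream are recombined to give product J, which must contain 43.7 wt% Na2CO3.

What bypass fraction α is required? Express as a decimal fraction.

All 2060×0.295 = 607.7 g/s of Na2CO3 reaches J, so J = 607.7/0.437 = 1390.6 g/s and vapour = 669.38 g/s.
The evaporator receives (1−α)·2060 of feed at 0.705 water and removes 0.524 of that water:
0.524×0.705×(1−α)×2060 = 669.38
(1−α) = 669.38/761.01 = 0.8796;  α = 0.1204.

0.120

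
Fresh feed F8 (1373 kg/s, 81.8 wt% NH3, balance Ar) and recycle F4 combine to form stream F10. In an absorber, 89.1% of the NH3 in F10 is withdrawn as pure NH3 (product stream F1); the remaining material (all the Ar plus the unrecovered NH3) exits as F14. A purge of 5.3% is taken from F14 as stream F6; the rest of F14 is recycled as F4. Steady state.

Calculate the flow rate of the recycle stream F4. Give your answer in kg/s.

4594 kg/s

Ar enters only via F8 and leaves only via the purge: 1373×0.182 = 0.053×(Ar in F14), and the absorber passes all Ar, so Ar in F10 = Ar in F14 = 4714.8 kg/s.
NH3 in F10: m_A = 1373×0.818 + (1−0.053)·(1−0.891)·m_A, so m_A = 1123.1/0.8968 = 1252.4 kg/s.
F14 = (1−0.891)×1252.4 + 4714.8 = 4851.3 kg/s.
Recycle F4 = (1−0.053)×4851.3 = 4594.2 kg/s.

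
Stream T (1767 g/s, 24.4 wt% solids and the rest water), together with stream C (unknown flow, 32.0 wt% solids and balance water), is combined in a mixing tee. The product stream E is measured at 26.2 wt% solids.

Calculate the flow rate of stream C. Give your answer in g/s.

Let C be the unknown flow. Total out = 1767 + C.
solids balance: 431.15 + 0.320·C = 0.262·(1767 + C)
(0.320 − 0.262)·C = 0.262×1767 − 431.15 = 31.806
C = 31.806 / 0.058 = 548.38 g/s

548.4 g/s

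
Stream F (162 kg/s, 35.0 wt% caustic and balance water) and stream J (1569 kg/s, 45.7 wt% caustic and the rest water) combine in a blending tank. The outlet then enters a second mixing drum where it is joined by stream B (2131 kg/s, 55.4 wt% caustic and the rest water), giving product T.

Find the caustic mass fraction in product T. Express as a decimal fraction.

Overall, product flow = 3862 kg/s.
caustic in = 162×0.350 + 1569×0.457 + 2131×0.554 = 1954.3 kg/s.
caustic fraction in T = 0.5060.

0.5060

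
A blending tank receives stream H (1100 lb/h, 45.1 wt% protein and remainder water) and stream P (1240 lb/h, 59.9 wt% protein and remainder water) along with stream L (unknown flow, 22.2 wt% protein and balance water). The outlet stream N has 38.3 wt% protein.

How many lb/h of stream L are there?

2128 lb/h

Let L be the unknown flow. Total out = 2340 + L.
protein balance: 1238.9 + 0.222·L = 0.383·(2340 + L)
(0.222 − 0.383)·L = 0.383×2340 − 1238.9 = -342.64
L = -342.64 / -0.161 = 2128.2 lb/h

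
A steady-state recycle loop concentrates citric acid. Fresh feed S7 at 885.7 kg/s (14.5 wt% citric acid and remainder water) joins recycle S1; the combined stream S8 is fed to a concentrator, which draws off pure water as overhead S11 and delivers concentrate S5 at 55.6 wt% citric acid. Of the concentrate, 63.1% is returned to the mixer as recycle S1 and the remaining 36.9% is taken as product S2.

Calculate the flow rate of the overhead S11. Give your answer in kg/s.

Overall citric acid balance (none leaves overhead): citric acid in fresh feed = citric acid in product, i.e. 885.7×0.145 = (1−0.631)·S5·0.556.
S5 = 128.43/(0.556×0.369) = 625.97 kg/s.
Recycle S1 = 0.631×625.97 = 394.99 kg/s.
Combined feed S8 = 885.7 + 394.99 = 1280.7 kg/s.
Overhead S11 = S8 − S5 = 1280.7 − 625.97 = 654.72 kg/s.

654.7 kg/s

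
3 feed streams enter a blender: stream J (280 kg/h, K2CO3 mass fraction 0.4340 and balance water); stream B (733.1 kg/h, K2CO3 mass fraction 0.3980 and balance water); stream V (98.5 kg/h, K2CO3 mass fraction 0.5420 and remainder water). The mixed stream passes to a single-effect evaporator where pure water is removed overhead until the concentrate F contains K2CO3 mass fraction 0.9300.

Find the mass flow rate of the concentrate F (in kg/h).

501.8 kg/h

K2CO3 entering = 280×0.434 + 733.1×0.398 + 98.5×0.542 = 466.68 kg/h.
All K2CO3 reports to F, so F = 466.68/0.930 = 501.81 kg/h.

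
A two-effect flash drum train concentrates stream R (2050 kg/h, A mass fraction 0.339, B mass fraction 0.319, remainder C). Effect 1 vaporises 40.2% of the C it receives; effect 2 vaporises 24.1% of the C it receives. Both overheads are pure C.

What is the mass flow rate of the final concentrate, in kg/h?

C in feed = 2050×0.342 = 701.1 kg/h.
After stage 1: C left = (1−0.402)×701.1 = 419.26; stream total = 1768.2 kg/h.
After stage 2: C left = (1−0.241)×419.26 = 318.22; final concentrate = 1667.1 kg/h.

1667 kg/h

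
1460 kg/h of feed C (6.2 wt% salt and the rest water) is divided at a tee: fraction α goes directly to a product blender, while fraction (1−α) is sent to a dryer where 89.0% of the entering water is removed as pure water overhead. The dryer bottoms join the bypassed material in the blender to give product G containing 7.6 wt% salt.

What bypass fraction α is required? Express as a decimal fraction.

0.779

All 1460×0.062 = 90.52 kg/h of salt reaches G, so G = 90.52/0.076 = 1191.1 kg/h and vapour = 268.95 kg/h.
The evaporator receives (1−α)·1460 of feed at 0.938 water and removes 0.890 of that water:
0.890×0.938×(1−α)×1460 = 268.95
(1−α) = 268.95/1218.8 = 0.2207;  α = 0.7793.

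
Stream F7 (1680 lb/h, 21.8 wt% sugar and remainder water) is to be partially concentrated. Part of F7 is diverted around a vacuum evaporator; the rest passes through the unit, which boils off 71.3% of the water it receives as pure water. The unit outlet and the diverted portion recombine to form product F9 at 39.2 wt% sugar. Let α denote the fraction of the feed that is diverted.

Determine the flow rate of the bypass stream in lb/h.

342.6 lb/h

All 1680×0.218 = 366.24 lb/h of sugar reaches F9, so F9 = 366.24/0.392 = 934.29 lb/h and vapour = 745.71 lb/h.
The evaporator receives (1−α)·1680 of feed at 0.782 water and removes 0.713 of that water:
0.713×0.782×(1−α)×1680 = 745.71
(1−α) = 745.71/936.71 = 0.7961;  α = 0.2039.
Bypass flow = 0.2039×1680 = 342.55 lb/h.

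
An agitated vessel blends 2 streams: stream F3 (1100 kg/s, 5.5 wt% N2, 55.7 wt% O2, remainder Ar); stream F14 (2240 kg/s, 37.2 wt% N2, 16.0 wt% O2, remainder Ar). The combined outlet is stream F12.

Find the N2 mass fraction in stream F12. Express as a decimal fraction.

Total flow out = 1100 + 2240 = 3340 kg/s.
N2 in = 1100×0.055 + 2240×0.372 = 893.78 kg/s.
N2 mass fraction in F12 = 893.78/3340 = 0.268.

0.268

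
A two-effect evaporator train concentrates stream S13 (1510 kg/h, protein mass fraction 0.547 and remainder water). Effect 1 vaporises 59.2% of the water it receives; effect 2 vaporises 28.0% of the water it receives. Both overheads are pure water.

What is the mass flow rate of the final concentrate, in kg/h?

1027 kg/h

water in feed = 1510×0.453 = 684.03 kg/h.
After stage 1: water left = (1−0.592)×684.03 = 279.08; stream total = 1105.1 kg/h.
After stage 2: water left = (1−0.280)×279.08 = 200.94; final concentrate = 1026.9 kg/h.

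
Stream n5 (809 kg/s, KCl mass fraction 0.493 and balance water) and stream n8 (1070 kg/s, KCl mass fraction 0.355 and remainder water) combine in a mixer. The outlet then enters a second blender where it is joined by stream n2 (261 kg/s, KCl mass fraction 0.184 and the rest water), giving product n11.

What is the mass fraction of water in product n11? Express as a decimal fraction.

0.614

Overall, product flow = 2140 kg/s.
water in = 809×0.507 + 1070×0.645 + 261×0.816 = 1313.3 kg/s.
water fraction in n11 = 0.614.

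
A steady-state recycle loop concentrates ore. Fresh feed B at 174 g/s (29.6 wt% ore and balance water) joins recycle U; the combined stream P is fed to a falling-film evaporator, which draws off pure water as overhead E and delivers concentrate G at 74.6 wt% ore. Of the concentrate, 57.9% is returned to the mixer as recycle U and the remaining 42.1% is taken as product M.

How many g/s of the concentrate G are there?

Overall ore balance (none leaves overhead): ore in fresh feed = ore in product, i.e. 174×0.296 = (1−0.579)·G·0.746.
G = 51.504/(0.746×0.421) = 163.99 g/s.

164 g/s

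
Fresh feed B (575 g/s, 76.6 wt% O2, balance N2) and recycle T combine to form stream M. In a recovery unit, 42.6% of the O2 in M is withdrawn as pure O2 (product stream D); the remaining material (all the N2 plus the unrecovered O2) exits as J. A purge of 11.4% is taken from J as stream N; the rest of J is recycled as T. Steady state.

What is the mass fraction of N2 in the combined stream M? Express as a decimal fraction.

N2 enters only via B and leaves only via the purge: 575×0.234 = 0.114×(N2 in J), and the recovery unit passes all N2, so N2 in M = N2 in J = 1180.3 g/s.
O2 in M: m_A = 575×0.766 + (1−0.114)·(1−0.426)·m_A, so m_A = 440.45/0.4914 = 896.25 g/s.
M = 896.25 + 1180.3 = 2076.5 g/s.
N2 fraction in M = 1180.3/2076.5 = 0.568.

0.568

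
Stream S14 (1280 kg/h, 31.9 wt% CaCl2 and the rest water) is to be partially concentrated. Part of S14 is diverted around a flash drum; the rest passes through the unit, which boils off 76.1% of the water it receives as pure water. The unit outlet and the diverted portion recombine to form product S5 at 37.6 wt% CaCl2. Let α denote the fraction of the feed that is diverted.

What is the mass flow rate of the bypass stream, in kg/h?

905.6 kg/h

All 1280×0.319 = 408.32 kg/h of CaCl2 reaches S5, so S5 = 408.32/0.376 = 1086 kg/h and vapour = 194.04 kg/h.
The evaporator receives (1−α)·1280 of feed at 0.681 water and removes 0.761 of that water:
0.761×0.681×(1−α)×1280 = 194.04
(1−α) = 194.04/663.35 = 0.2925;  α = 0.7075.
Bypass flow = 0.7075×1280 = 905.57 kg/h.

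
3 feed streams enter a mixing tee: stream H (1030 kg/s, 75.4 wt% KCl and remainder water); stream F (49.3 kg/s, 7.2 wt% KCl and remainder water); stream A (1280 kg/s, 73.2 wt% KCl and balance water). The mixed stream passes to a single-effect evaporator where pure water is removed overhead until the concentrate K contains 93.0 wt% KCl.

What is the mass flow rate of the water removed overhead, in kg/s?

512.9 kg/s

KCl entering = 1030×0.754 + 49.3×0.072 + 1280×0.732 = 1717.1 kg/s.
All KCl reports to K, so K = 1717.1/0.930 = 1846.4 kg/s.
Total feed = 2359.3 kg/s; overhead = 2359.3 − 1846.4 = 512.92 kg/s.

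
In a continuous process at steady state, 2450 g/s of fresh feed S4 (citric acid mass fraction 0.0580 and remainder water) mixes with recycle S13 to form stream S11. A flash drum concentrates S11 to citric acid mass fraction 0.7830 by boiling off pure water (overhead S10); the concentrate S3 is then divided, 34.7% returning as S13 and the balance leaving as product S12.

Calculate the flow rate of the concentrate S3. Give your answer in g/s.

277.9 g/s

Overall citric acid balance (none leaves overhead): citric acid in fresh feed = citric acid in product, i.e. 2450×0.058 = (1−0.347)·S3·0.783.
S3 = 142.1/(0.783×0.653) = 277.92 g/s.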